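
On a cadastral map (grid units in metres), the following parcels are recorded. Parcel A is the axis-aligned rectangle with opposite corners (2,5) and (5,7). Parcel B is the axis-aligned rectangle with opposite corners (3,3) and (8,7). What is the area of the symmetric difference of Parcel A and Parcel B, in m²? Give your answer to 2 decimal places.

18.00

|Parcel A∩Parcel B|: x∈[3,5], y∈[5,7] → 2·2 = 4.
|Parcel A △ Parcel B| = |Parcel A| + |Parcel B| − 2·|Parcel A∩Parcel B| = 6 + 20 − 8 = 18.00.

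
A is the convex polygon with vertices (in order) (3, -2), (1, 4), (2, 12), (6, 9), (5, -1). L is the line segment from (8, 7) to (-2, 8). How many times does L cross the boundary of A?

2

The segment meets the boundary at (1.457,7.654), (5.822,7.218).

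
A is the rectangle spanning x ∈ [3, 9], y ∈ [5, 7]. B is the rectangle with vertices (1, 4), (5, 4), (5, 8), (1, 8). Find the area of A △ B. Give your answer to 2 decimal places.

|A∩B|: x∈[3,5], y∈[5,7] → 2·2 = 4.
|A △ B| = |A| + |B| − 2·|A∩B| = 12 + 16 − 8 = 20.00.

20.00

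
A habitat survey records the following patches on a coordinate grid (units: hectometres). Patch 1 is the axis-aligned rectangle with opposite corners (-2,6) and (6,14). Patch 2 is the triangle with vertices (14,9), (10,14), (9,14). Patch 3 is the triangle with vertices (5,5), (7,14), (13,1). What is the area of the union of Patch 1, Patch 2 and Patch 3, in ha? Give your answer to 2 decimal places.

By inclusion–exclusion:
Individual areas: |Patch 1| = 64, |Patch 2| = 2.5, |Patch 3| = 40.
|Patch 1∩Patch 2| = 0.
|Patch 1∩Patch 3| = 1.3611.
|Patch 2∩Patch 3| = 0.
|Patch 1∩Patch 2∩Patch 3| = 0.
|Patch 1 ∪ Patch 2 ∪ Patch 3| = 106.5 − 1.3611 + 0 = 105.14.

105.14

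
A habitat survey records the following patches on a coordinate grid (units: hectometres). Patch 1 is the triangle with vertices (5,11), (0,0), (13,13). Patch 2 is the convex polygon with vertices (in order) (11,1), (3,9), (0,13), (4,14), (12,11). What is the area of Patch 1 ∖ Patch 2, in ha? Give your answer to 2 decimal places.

15.96

|Patch 1| = 39, |Patch 1∩Patch 2| = 23.0386.
|Patch 1 ∖ Patch 2| = |Patch 1| − |Patch 1∩Patch 2| = 39 − 23.0386 = 15.96.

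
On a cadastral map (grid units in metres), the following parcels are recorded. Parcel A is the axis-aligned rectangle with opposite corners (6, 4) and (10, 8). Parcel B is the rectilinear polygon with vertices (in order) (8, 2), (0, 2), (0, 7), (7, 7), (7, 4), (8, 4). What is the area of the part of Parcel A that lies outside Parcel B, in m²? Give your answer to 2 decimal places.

13.00

|Parcel A| = 16, |Parcel A∩Parcel B| = 3.
|Parcel A ∖ Parcel B| = |Parcel A| − |Parcel A∩Parcel B| = 16 − 3 = 13.00.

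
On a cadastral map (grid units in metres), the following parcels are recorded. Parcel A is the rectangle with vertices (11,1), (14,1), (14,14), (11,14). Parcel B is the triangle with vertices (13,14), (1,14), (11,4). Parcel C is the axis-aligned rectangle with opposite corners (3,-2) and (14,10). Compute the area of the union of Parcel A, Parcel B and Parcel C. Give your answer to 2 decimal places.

176.00

By inclusion–exclusion:
Individual areas: |Parcel A| = 39, |Parcel B| = 60, |Parcel C| = 132.
|Parcel A∩Parcel B| = 10.
|Parcel A∩Parcel C|: x∈[11,14], y∈[1,10] → 3·9 = 27.
|Parcel B∩Parcel C| = 21.6.
|Parcel A∩Parcel B∩Parcel C| = 3.6.
|Parcel A ∪ Parcel B ∪ Parcel C| = 231 − 58.6 + 3.6 = 176.00.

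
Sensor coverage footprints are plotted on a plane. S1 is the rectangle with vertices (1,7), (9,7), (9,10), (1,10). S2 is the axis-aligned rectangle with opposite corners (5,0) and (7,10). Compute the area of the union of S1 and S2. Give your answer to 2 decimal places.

38.00

By inclusion–exclusion:
Individual areas: |S1| = 24, |S2| = 20.
|S1∩S2|: x∈[5,7], y∈[7,10] → 2·3 = 6.
|S1 ∪ S2| = 44 − 6 = 38.00.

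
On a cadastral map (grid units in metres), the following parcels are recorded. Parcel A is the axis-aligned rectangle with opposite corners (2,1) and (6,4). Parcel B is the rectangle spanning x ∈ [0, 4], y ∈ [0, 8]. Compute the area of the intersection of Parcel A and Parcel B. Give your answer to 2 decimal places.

6.00

|Parcel A∩Parcel B|: x∈[2,4], y∈[1,4] → 2·3 = 6.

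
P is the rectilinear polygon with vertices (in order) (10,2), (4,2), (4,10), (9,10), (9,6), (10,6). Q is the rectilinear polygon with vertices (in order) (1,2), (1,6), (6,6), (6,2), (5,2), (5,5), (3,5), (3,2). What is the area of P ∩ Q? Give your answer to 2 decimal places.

The intersection is the polygon with vertices (5,2), (5,5), (4,5), (4,6), (6,6), (6,2).
By the shoelace formula its area is 5.00.

5.00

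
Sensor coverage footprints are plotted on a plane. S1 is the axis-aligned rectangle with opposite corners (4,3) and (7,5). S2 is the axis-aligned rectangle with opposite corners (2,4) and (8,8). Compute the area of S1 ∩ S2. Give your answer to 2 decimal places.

|S1∩S2|: x∈[4,7], y∈[4,5] → 3·1 = 3.

3.00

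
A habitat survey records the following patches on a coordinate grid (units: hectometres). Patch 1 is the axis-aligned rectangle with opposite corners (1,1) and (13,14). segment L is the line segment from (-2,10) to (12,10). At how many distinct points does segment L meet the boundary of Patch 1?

The segment meets the boundary at (1,10).

1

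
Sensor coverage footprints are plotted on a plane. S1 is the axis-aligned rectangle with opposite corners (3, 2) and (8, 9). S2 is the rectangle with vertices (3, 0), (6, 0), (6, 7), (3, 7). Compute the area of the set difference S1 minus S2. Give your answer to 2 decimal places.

|S1∩S2|: x∈[3,6], y∈[2,7] → 3·5 = 15.
|S1| = 35.
|S1 ∖ S2| = |S1| − |S1∩S2| = 35 − 15 = 20.00.

20.00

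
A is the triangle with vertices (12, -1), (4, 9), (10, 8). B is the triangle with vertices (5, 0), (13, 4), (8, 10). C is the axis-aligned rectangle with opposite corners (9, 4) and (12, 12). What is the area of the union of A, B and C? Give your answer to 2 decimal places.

By inclusion–exclusion:
Individual areas: |A| = 26, |B| = 34, |C| = 24.
|A∩B| = 17.0014.
|A∩C| = 5.8611.
|B∩C| = 9.
|A∩B∩C| = 5.7594.
|A ∪ B ∪ C| = 84 − 31.8625 + 5.7594 = 57.90.

57.90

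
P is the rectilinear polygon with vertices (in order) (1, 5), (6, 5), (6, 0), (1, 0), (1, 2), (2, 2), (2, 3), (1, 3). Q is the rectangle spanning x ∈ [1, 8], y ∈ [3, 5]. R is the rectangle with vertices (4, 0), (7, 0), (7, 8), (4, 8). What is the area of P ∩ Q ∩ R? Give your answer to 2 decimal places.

4.00

The intersection is the polygon with vertices (6,3), (4,3), (4,5), (6,5).
By the shoelace formula its area is 4.00.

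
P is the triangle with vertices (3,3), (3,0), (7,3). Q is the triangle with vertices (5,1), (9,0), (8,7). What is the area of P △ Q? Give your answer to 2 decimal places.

18.30

|P| = 6, |Q| = 13.5, |P∩Q| = 0.6.
|P △ Q| = |P| + |Q| − 2·|P∩Q| = 6 + 13.5 − 1.2 = 18.30.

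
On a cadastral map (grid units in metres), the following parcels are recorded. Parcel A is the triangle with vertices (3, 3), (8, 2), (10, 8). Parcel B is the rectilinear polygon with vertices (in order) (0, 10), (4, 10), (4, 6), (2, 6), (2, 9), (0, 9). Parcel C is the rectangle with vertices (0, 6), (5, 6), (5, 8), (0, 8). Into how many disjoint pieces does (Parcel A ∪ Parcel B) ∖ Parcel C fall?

(Parcel A ∪ Parcel B) ∖ Parcel C splits into 2 disjoint pieces (area 16, area 6).

2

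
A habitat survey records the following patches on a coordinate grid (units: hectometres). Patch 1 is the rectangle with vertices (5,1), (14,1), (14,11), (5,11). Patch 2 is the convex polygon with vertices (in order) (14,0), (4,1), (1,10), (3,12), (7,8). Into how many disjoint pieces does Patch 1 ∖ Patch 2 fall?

Patch 1 ∖ Patch 2 is a single connected region.

1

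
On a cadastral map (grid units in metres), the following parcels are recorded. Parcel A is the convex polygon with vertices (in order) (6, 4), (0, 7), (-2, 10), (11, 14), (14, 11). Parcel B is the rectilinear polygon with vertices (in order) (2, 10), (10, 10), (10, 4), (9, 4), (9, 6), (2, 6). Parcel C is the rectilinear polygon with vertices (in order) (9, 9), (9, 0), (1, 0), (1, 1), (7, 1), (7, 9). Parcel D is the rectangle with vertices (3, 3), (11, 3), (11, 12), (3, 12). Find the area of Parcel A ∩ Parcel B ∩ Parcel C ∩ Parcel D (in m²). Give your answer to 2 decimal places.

The intersection is the polygon with vertices (7,9), (9,9), (9,6.625), (8.286,6), (7,6).
By the shoelace formula its area is 5.78.

5.78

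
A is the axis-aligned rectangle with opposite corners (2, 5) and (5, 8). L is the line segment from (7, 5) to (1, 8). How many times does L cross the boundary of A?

2

The segment meets the boundary at (2,7.5), (5,6).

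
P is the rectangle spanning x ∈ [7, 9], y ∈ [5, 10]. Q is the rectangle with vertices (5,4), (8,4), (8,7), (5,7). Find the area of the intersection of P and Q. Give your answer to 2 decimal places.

2.00

|P∩Q|: x∈[7,8], y∈[5,7] → 1·2 = 2.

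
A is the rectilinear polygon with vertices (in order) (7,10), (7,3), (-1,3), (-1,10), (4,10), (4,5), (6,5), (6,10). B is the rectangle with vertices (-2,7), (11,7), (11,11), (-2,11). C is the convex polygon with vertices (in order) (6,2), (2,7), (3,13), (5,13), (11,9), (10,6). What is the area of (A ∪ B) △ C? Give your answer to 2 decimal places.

59.30

|A ∪ B| = 80.
|(A ∪ B) ∩ C| = 40.6.
|(A ∪ B) △ C| = 80 + 60.5 − 81.2 = 59.30.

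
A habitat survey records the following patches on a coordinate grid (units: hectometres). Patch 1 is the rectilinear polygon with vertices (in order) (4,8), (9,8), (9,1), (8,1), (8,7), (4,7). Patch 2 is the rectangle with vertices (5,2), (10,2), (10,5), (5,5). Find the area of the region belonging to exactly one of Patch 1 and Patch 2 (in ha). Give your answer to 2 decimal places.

20.00

|Patch 1| = 11, |Patch 2| = 15, |Patch 1∩Patch 2| = 3.
|Patch 1 △ Patch 2| = |Patch 1| + |Patch 2| − 2·|Patch 1∩Patch 2| = 11 + 15 − 6 = 20.00.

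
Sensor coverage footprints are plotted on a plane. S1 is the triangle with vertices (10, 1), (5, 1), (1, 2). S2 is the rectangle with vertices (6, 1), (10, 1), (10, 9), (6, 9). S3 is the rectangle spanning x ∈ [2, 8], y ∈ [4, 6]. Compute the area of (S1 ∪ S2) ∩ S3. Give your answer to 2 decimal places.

4.00

The region (S1 ∪ S2) ∩ S3 is the polygon with vertices (6,6), (8,6), (8,4), (6,4).
By the shoelace formula its area is 4.00.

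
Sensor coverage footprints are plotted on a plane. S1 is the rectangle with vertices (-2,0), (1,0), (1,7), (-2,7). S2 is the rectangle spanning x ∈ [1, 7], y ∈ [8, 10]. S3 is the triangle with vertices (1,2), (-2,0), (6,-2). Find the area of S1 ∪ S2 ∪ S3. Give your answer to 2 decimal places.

By inclusion–exclusion:
Individual areas: |S1| = 21, |S2| = 12, |S3| = 11.
|S1∩S2| = 0 (no overlap).
|S1∩S3| = 3.
|S2∩S3| = 0.
|S1∩S2∩S3| = 0.
|S1 ∪ S2 ∪ S3| = 44 − 3 + 0 = 41.00.

41.00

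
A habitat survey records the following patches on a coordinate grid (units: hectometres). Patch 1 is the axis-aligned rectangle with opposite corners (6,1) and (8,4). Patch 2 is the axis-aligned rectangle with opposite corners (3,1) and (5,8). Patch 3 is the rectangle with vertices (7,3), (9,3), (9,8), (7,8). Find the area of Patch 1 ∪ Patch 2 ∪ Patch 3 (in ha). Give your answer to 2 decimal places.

By inclusion–exclusion:
Individual areas: |Patch 1| = 6, |Patch 2| = 14, |Patch 3| = 10.
|Patch 1∩Patch 2| = 0 (no overlap).
|Patch 1∩Patch 3|: x∈[7,8], y∈[3,4] → 1·1 = 1.
|Patch 2∩Patch 3| = 0 (no overlap).
|Patch 1∩Patch 2∩Patch 3| = 0.
|Patch 1 ∪ Patch 2 ∪ Patch 3| = 30 − 1 + 0 = 29.00.

29.00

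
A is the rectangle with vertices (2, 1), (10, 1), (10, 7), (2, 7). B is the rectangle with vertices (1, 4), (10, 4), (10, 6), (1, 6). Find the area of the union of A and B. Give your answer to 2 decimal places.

By inclusion–exclusion:
Individual areas: |A| = 48, |B| = 18.
|A∩B|: x∈[2,10], y∈[4,6] → 8·2 = 16.
|A ∪ B| = 66 − 16 = 50.00.

50.00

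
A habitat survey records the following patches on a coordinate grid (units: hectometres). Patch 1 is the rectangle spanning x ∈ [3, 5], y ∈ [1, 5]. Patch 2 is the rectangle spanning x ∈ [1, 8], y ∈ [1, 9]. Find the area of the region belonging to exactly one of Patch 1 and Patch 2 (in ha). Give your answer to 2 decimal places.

48.00

|Patch 1∩Patch 2|: x∈[3,5], y∈[1,5] → 2·4 = 8.
|Patch 1 △ Patch 2| = |Patch 1| + |Patch 2| − 2·|Patch 1∩Patch 2| = 8 + 56 − 16 = 48.00.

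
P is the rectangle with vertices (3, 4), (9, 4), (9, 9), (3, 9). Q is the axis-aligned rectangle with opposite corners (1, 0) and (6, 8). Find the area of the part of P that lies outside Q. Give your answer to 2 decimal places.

18.00

|P∩Q|: x∈[3,6], y∈[4,8] → 3·4 = 12.
|P| = 30.
|P ∖ Q| = |P| − |P∩Q| = 30 − 12 = 18.00.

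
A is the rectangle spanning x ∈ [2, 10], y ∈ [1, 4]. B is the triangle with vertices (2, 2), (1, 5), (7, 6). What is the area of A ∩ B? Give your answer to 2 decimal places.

The intersection is the polygon with vertices (2,4), (4.5,4), (2,2).
By the shoelace formula its area is 2.50.

2.50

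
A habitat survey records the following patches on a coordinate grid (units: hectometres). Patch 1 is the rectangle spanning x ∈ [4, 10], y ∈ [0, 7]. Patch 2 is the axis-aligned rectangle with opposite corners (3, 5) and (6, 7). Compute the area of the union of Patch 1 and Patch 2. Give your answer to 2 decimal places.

By inclusion–exclusion:
Individual areas: |Patch 1| = 42, |Patch 2| = 6.
|Patch 1∩Patch 2|: x∈[4,6], y∈[5,7] → 2·2 = 4.
|Patch 1 ∪ Patch 2| = 48 − 4 = 44.00.

44.00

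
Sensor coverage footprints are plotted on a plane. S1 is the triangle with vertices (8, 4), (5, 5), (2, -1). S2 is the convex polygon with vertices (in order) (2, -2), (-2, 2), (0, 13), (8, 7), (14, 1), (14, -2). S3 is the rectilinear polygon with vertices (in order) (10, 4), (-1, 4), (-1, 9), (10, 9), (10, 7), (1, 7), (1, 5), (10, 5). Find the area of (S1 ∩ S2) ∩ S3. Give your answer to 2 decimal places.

The region (S1 ∩ S2) ∩ S3 is the polygon with vertices (5,5), (8,4), (4.5,4).
By the shoelace formula its area is 1.75.

1.75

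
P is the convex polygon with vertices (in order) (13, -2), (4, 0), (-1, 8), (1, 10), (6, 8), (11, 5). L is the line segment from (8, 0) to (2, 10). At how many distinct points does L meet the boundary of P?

The segment meets the boundary at (2.316,9.474).

1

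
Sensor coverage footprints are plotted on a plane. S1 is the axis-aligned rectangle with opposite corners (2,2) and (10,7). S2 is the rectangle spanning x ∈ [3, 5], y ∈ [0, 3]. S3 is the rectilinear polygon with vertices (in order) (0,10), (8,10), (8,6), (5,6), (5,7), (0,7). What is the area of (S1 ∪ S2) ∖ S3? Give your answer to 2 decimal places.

41.00

|S1 ∪ S2| = 44.
|(S1 ∪ S2) ∩ S3| = 3.
|(S1 ∪ S2) ∖ S3| = 44 − 3 = 41.00.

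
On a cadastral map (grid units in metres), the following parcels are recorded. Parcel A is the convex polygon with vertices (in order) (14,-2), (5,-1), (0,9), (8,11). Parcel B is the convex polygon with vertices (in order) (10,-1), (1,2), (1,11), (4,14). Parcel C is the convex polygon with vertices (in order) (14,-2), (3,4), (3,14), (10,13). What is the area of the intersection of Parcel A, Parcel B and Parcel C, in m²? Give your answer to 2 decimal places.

The intersection is the polygon with vertices (5.455,10.364), (9.395,0.512), (3,4), (3,9.75).
By the shoelace formula its area is 31.69.

31.69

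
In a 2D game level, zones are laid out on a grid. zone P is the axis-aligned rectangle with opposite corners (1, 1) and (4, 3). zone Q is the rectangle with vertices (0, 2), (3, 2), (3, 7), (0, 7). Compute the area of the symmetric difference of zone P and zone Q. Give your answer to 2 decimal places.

|zone P∩zone Q|: x∈[1,3], y∈[2,3] → 2·1 = 2.
|zone P △ zone Q| = |zone P| + |zone Q| − 2·|zone P∩zone Q| = 6 + 15 − 4 = 17.00.

17.00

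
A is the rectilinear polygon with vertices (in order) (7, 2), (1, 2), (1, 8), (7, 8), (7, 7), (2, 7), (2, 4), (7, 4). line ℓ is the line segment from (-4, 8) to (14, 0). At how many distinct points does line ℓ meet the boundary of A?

4

The segment meets the boundary at (5,4), (7,3.111), (2,5.333), (1,5.778).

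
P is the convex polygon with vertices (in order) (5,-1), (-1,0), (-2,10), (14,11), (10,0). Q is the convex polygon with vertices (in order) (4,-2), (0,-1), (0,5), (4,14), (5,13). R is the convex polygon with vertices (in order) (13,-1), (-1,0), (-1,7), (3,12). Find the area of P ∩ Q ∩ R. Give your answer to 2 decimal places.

40.67

The intersection is the polygon with vertices (0,5), (2.343,10.271), (4.239,10.39), (4.779,9.687), (4.109,-0.365), (0,-0.071).
By the shoelace formula its area is 40.67.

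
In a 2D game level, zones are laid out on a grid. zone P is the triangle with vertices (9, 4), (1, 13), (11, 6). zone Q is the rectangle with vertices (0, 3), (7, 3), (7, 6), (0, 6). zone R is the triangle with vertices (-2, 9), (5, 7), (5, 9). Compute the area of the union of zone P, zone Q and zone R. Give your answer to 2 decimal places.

44.89

By inclusion–exclusion:
Individual areas: |zone P| = 17, |zone Q| = 21, |zone R| = 7.
|zone P∩zone Q| = 0.
|zone P∩zone R| = 0.1111.
|zone Q∩zone R| = 0.
|zone P∩zone Q∩zone R| = 0.
|zone P ∪ zone Q ∪ zone R| = 45 − 0.1111 + 0 = 44.89.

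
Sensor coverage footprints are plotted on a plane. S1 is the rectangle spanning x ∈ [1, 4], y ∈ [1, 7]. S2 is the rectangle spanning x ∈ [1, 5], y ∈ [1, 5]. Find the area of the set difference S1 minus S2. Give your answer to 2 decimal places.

|S1∩S2|: x∈[1,4], y∈[1,5] → 3·4 = 12.
|S1| = 18.
|S1 ∖ S2| = |S1| − |S1∩S2| = 18 − 12 = 6.00.

6.00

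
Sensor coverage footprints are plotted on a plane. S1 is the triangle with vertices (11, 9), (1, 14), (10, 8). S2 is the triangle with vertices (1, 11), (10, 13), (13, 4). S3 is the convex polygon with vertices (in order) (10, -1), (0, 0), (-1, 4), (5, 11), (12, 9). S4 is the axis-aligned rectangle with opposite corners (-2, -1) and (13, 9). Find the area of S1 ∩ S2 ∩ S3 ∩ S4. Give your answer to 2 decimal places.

1.25

The intersection is the polygon with vertices (8.5,9), (11,9), (10,8).
By the shoelace formula its area is 1.25.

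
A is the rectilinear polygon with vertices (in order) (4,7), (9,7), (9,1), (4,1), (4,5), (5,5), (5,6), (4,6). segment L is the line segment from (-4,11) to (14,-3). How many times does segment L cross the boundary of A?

The segment meets the boundary at (8.857,1), (4,4.778).

2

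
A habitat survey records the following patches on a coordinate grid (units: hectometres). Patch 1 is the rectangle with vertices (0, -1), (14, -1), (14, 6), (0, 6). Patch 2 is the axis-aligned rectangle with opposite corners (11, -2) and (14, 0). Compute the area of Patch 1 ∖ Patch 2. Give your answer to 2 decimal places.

95.00

|Patch 1∩Patch 2|: x∈[11,14], y∈[-1,0] → 3·1 = 3.
|Patch 1| = 98.
|Patch 1 ∖ Patch 2| = |Patch 1| − |Patch 1∩Patch 2| = 98 − 3 = 95.00.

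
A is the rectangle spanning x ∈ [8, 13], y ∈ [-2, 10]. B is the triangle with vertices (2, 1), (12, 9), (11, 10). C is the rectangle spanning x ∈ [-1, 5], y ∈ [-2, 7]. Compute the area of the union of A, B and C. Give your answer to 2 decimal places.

116.70

By inclusion–exclusion:
Individual areas: |A| = 60, |B| = 9, |C| = 54.
|A∩B| = 5.4.
|A∩C| = 0 (no overlap).
|B∩C| = 0.9.
|A∩B∩C| = 0.
|A ∪ B ∪ C| = 123 − 6.3 + 0 = 116.70.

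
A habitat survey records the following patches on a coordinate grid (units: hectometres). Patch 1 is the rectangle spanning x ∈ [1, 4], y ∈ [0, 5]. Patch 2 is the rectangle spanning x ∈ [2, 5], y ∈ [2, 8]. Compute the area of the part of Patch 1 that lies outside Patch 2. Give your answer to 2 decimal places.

9.00

|Patch 1∩Patch 2|: x∈[2,4], y∈[2,5] → 2·3 = 6.
|Patch 1| = 15.
|Patch 1 ∖ Patch 2| = |Patch 1| − |Patch 1∩Patch 2| = 15 − 6 = 9.00.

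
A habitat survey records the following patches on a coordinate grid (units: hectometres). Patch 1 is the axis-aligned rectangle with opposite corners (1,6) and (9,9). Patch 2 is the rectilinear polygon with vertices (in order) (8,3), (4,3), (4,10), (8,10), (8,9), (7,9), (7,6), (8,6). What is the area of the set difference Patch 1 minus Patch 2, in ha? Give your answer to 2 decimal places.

15.00

|Patch 1| = 24, |Patch 1∩Patch 2| = 9.
|Patch 1 ∖ Patch 2| = |Patch 1| − |Patch 1∩Patch 2| = 24 − 9 = 15.00.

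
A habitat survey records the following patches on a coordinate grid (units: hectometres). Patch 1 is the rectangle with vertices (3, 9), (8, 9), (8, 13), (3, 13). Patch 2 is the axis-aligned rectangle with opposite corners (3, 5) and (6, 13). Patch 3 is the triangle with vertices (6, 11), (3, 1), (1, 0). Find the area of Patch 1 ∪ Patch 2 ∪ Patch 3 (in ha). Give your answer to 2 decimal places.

By inclusion–exclusion:
Individual areas: |Patch 1| = 20, |Patch 2| = 24, |Patch 3| = 8.5.
|Patch 1∩Patch 2|: x∈[3,6], y∈[9,13] → 3·4 = 12.
|Patch 1∩Patch 3| = 0.3091.
|Patch 2∩Patch 3| = 2.7818.
|Patch 1∩Patch 2∩Patch 3| = 0.3091.
|Patch 1 ∪ Patch 2 ∪ Patch 3| = 52.5 − 15.0909 + 0.3091 = 37.72.

37.72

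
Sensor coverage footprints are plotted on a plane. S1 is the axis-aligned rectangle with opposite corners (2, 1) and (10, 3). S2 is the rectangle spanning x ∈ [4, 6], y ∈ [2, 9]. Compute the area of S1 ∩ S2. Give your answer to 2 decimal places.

|S1∩S2|: x∈[4,6], y∈[2,3] → 2·1 = 2.

2.00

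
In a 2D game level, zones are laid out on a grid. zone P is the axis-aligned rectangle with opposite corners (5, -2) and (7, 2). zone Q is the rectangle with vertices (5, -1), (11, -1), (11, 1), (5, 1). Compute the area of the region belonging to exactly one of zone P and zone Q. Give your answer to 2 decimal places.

|zone P∩zone Q|: x∈[5,7], y∈[-1,1] → 2·2 = 4.
|zone P △ zone Q| = |zone P| + |zone Q| − 2·|zone P∩zone Q| = 8 + 12 − 8 = 12.00.

12.00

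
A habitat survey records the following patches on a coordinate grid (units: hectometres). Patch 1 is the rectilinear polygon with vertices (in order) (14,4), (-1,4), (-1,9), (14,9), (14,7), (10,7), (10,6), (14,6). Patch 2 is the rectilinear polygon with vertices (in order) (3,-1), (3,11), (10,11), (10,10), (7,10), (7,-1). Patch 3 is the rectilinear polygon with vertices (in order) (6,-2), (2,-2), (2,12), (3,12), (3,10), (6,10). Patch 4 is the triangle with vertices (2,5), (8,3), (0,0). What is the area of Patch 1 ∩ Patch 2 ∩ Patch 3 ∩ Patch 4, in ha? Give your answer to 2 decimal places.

The intersection is the polygon with vertices (3,4), (3,4.667), (5,4).
By the shoelace formula its area is 0.67.

0.67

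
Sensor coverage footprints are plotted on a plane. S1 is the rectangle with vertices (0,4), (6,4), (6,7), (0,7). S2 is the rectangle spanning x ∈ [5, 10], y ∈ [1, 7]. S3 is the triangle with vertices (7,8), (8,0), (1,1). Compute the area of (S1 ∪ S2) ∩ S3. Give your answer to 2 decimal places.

The region (S1 ∪ S2) ∩ S3 is the polygon with vertices (7.125,7), (7.875,1), (5,1), (5,4), (3.571,4), (6.143,7).
By the shoelace formula its area is 15.43.

15.43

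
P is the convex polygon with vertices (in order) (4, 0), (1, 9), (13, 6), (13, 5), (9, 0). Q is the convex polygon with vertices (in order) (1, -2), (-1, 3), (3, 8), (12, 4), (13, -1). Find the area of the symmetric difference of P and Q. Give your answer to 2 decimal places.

|P| = 66.5, |Q| = 94.5, |P∩Q| = 49.8212.
|P △ Q| = |P| + |Q| − 2·|P∩Q| = 66.5 + 94.5 − 99.6424 = 61.36.

61.36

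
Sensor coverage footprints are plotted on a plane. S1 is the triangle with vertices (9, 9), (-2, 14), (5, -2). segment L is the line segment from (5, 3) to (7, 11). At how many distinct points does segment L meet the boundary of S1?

The segment meets the boundary at (6.755,10.02).

1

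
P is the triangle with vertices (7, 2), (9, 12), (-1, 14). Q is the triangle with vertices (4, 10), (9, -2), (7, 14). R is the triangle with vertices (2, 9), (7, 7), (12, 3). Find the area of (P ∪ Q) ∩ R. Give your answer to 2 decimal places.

3.40

The region (P ∪ Q) ∩ R is the polygon with vertices (2.454,8.818), (7,7), (7.972,6.222), (8.081,5.351), (2.556,8.667).
By the shoelace formula its area is 3.40.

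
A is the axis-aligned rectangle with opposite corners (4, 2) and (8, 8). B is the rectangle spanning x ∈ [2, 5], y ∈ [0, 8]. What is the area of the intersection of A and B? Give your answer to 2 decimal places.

6.00

|A∩B|: x∈[4,5], y∈[2,8] → 1·6 = 6.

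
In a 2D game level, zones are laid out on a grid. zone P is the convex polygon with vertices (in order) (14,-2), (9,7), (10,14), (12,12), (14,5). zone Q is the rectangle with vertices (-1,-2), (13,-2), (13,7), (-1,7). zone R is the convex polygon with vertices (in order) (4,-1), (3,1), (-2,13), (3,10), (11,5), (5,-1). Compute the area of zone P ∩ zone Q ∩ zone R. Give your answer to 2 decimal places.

The intersection is the polygon with vertices (9.638,5.851), (11,5), (10.429,4.429).
By the shoelace formula its area is 0.63.

0.63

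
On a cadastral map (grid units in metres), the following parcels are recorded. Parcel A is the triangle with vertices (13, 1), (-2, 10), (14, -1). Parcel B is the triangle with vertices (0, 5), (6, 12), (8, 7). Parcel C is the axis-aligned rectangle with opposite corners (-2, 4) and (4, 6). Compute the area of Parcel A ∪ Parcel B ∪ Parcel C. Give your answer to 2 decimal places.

By inclusion–exclusion:
Individual areas: |Parcel A| = 10.5, |Parcel B| = 22, |Parcel C| = 12.
|Parcel A∩Parcel B| = 0.9425.
|Parcel A∩Parcel C| = 0.0114.
|Parcel B∩Parcel C| = 1.5714.
|Parcel A∩Parcel B∩Parcel C| = 0.003.
|Parcel A ∪ Parcel B ∪ Parcel C| = 44.5 − 2.5253 + 0.003 = 41.98.

41.98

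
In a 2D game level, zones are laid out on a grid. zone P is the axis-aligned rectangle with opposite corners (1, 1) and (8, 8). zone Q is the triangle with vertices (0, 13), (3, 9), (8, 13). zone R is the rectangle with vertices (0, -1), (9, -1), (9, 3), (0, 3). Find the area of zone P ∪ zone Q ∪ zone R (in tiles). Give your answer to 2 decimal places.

87.00

By inclusion–exclusion:
Individual areas: |zone P| = 49, |zone Q| = 16, |zone R| = 36.
|zone P∩zone Q| = 0.
|zone P∩zone R|: x∈[1,8], y∈[1,3] → 7·2 = 14.
|zone Q∩zone R| = 0.
|zone P∩zone Q∩zone R| = 0.
|zone P ∪ zone Q ∪ zone R| = 101 − 14 + 0 = 87.00.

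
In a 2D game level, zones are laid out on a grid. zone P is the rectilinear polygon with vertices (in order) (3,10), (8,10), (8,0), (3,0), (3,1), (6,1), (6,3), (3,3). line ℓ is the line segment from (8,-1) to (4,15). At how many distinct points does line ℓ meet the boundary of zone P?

The segment meets the boundary at (5.25,10), (7.75,0).

2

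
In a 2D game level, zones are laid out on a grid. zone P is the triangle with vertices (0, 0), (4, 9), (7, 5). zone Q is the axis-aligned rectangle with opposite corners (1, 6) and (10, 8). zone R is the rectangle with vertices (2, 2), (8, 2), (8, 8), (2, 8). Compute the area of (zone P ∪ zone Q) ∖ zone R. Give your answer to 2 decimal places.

9.90

|zone P ∪ zone Q| = 34.7222.
|(zone P ∪ zone Q) ∩ zone R| = 24.825.
|(zone P ∪ zone Q) ∖ zone R| = 34.7222 − 24.825 = 9.90.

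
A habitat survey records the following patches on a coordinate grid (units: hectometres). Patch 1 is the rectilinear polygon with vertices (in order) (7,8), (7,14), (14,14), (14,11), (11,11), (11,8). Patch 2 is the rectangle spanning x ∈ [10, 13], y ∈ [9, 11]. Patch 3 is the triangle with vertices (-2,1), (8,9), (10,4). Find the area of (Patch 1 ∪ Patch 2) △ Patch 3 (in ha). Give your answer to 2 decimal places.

|Patch 1 ∪ Patch 2| = 37.
|(Patch 1 ∪ Patch 2) ∩ Patch 3| = 0.8.
|(Patch 1 ∪ Patch 2) △ Patch 3| = 37 + 33 − 1.6 = 68.40.

68.40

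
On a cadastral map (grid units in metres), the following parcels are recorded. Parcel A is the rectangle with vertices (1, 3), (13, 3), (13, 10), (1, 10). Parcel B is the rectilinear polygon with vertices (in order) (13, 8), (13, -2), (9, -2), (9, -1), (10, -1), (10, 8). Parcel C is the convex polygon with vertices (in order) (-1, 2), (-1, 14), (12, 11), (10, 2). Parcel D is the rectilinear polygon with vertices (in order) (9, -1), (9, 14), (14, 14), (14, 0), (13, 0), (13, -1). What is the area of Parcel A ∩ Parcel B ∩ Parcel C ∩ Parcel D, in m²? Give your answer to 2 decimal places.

3.89

The intersection is the polygon with vertices (10,8), (11.333,8), (10.222,3), (10,3).
By the shoelace formula its area is 3.89.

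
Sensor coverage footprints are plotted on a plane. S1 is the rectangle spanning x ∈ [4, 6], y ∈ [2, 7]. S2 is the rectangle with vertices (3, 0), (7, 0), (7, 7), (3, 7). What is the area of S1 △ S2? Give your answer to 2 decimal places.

18.00

|S1∩S2|: x∈[4,6], y∈[2,7] → 2·5 = 10.
|S1 △ S2| = |S1| + |S2| − 2·|S1∩S2| = 10 + 28 − 20 = 18.00.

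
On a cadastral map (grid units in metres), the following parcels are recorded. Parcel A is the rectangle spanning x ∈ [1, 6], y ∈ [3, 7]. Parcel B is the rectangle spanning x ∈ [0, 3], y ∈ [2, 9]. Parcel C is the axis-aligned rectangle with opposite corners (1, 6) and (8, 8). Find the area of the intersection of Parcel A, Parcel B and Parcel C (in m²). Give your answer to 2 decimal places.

2.00

The intersection is the polygon with vertices (1,7), (3,7), (3,6), (1,6).
By the shoelace formula its area is 2.00.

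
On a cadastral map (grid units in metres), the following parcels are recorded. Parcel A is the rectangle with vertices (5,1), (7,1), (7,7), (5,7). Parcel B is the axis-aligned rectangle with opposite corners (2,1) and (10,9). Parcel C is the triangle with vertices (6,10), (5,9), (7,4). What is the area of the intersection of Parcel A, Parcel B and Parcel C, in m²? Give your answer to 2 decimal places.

The intersection is the polygon with vertices (6.5,7), (7,4), (5.8,7).
By the shoelace formula its area is 1.05.

1.05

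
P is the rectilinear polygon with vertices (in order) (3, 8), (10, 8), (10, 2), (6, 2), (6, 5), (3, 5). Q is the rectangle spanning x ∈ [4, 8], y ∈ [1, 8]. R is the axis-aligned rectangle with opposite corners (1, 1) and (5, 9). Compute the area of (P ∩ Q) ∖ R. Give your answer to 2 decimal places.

15.00

|P ∩ Q| = 18.
|(P ∩ Q) ∩ R| = 3.
|(P ∩ Q) ∖ R| = 18 − 3 = 15.00.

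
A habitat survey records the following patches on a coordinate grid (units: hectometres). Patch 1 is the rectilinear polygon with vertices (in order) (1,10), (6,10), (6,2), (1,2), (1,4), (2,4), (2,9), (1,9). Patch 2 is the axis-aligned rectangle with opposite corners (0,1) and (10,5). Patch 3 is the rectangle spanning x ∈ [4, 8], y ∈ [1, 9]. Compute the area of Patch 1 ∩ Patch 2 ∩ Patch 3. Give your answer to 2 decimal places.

6.00

The intersection is the polygon with vertices (4,2), (4,5), (6,5), (6,2).
By the shoelace formula its area is 6.00.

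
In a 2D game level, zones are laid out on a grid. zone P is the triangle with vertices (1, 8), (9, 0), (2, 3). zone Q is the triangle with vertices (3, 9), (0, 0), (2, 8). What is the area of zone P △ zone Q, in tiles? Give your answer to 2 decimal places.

|zone P| = 16, |zone Q| = 3, |zone P∩zone Q| = 0.8514.
|zone P △ zone Q| = |zone P| + |zone Q| − 2·|zone P∩zone Q| = 16 + 3 − 1.7028 = 17.30.

17.30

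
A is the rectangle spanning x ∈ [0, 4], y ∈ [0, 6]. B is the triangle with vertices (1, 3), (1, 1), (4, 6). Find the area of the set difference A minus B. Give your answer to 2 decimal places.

21.00

|A| = 24, |A∩B| = 3.
|A ∖ B| = |A| − |A∩B| = 24 − 3 = 21.00.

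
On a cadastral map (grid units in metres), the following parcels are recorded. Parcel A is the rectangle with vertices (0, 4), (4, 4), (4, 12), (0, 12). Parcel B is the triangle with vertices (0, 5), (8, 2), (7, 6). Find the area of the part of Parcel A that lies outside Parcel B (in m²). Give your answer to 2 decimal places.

|Parcel A| = 32, |Parcel A∩Parcel B| = 3.8095.
|Parcel A ∖ Parcel B| = |Parcel A| − |Parcel A∩Parcel B| = 32 − 3.8095 = 28.19.

28.19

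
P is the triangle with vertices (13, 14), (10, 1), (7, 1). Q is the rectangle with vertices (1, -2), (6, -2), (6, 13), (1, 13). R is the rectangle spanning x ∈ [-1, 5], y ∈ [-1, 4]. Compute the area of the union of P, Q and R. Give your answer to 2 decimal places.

104.50

By inclusion–exclusion:
Individual areas: |P| = 19.5, |Q| = 75, |R| = 30.
|P∩Q| = 0.
|P∩R| = 0.
|Q∩R|: x∈[1,5], y∈[-1,4] → 4·5 = 20.
|P∩Q∩R| = 0.
|P ∪ Q ∪ R| = 124.5 − 20 + 0 = 104.50.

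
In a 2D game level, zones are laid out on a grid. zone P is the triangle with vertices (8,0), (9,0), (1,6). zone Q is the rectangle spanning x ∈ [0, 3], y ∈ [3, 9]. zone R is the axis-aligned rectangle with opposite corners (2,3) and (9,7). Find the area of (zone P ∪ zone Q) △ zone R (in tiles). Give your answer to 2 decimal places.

39.71

|zone P ∪ zone Q| = 20.7857.
|(zone P ∪ zone Q) ∩ zone R| = 4.5357.
|(zone P ∪ zone Q) △ zone R| = 20.7857 + 28 − 9.0714 = 39.71.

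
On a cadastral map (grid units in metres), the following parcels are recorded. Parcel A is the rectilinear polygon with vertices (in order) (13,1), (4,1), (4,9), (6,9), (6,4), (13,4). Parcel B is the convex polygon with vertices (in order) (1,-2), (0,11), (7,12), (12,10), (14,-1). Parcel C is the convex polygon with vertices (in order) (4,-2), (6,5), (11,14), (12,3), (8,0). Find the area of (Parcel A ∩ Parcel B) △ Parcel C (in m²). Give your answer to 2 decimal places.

58.85

|Parcel A ∩ Parcel B| = 37.
|(Parcel A ∩ Parcel B) ∩ Parcel C| = 17.5736.
|(Parcel A ∩ Parcel B) △ Parcel C| = 37 + 57 − 35.1472 = 58.85.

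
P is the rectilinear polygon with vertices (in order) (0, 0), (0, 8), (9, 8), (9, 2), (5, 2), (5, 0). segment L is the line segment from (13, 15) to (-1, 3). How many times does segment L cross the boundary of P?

The segment meets the boundary at (0,3.857), (4.833,8).

2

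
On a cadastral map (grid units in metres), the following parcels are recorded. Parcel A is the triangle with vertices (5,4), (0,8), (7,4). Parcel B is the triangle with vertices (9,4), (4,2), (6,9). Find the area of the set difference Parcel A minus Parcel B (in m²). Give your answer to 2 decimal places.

|Parcel A| = 4, |Parcel A∩Parcel B| = 1.3888.
|Parcel A ∖ Parcel B| = |Parcel A| − |Parcel A∩Parcel B| = 4 − 1.3888 = 2.61.

2.61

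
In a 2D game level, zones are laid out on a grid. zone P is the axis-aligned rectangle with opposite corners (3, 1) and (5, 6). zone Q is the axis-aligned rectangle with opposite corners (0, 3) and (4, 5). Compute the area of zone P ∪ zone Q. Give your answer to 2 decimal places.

By inclusion–exclusion:
Individual areas: |zone P| = 10, |zone Q| = 8.
|zone P∩zone Q|: x∈[3,4], y∈[3,5] → 1·2 = 2.
|zone P ∪ zone Q| = 18 − 2 = 16.00.

16.00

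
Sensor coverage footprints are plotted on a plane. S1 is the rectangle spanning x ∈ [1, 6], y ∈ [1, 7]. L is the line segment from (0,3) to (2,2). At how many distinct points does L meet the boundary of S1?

The segment meets the boundary at (1,2.5).

1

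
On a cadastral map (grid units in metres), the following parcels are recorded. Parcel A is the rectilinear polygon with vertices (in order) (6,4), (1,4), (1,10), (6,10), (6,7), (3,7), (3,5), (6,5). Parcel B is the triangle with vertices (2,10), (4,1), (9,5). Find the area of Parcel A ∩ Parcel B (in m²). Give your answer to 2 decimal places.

8.31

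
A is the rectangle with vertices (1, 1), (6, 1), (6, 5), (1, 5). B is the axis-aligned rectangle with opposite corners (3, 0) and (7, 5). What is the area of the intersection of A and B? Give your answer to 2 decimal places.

|A∩B|: x∈[3,6], y∈[1,5] → 3·4 = 12.

12.00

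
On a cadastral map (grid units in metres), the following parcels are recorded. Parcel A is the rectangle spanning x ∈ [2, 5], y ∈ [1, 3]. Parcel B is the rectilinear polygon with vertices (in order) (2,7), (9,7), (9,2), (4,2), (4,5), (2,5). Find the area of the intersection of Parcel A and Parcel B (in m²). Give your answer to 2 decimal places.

1.00

The intersection is the polygon with vertices (5,3), (5,2), (4,2), (4,3).
By the shoelace formula its area is 1.00.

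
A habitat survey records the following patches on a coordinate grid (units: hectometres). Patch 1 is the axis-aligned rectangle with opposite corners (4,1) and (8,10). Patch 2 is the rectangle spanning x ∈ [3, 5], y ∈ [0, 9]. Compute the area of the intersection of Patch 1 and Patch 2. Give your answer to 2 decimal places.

|Patch 1∩Patch 2|: x∈[4,5], y∈[1,9] → 1·8 = 8.

8.00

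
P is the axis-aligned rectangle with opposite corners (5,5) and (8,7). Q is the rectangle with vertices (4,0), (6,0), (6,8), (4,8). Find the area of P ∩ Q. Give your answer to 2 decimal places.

2.00

|P∩Q|: x∈[5,6], y∈[5,7] → 1·2 = 2.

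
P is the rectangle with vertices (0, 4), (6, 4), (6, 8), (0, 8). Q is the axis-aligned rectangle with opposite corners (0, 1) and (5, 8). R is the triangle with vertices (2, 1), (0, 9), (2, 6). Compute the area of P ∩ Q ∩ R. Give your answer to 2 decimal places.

The intersection is the polygon with vertices (1.25,4), (0.25,8), (0.667,8), (2,6), (2,4).
By the shoelace formula its area is 3.67.

3.67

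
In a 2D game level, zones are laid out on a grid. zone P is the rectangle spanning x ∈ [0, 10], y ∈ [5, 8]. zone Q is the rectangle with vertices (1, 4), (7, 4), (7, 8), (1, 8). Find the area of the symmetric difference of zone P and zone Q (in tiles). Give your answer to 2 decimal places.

18.00

|zone P∩zone Q|: x∈[1,7], y∈[5,8] → 6·3 = 18.
|zone P △ zone Q| = |zone P| + |zone Q| − 2·|zone P∩zone Q| = 30 + 24 − 36 = 18.00.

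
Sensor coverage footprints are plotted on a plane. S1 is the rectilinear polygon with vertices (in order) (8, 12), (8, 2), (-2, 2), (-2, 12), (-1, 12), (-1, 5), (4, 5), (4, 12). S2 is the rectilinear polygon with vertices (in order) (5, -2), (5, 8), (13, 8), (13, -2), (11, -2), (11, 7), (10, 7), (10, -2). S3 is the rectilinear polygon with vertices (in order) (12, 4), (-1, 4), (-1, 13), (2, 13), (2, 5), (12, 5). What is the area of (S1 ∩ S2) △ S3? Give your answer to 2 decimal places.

49.00

|S1 ∩ S2| = 18.
|(S1 ∩ S2) ∩ S3| = 3.
|(S1 ∩ S2) △ S3| = 18 + 37 − 6 = 49.00.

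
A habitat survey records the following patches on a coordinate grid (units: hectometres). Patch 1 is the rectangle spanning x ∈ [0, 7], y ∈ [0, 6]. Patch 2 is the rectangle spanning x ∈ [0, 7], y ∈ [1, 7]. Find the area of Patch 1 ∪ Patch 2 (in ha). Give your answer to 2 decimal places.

By inclusion–exclusion:
Individual areas: |Patch 1| = 42, |Patch 2| = 42.
|Patch 1∩Patch 2|: x∈[0,7], y∈[1,6] → 7·5 = 35.
|Patch 1 ∪ Patch 2| = 84 − 35 = 49.00.

49.00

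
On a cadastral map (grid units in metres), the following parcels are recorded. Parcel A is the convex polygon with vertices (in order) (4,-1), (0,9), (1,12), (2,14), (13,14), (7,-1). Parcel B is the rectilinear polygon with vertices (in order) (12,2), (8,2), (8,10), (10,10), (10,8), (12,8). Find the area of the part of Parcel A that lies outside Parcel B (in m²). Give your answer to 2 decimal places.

113.10

|Parcel A| = 125.5, |Parcel A∩Parcel B| = 12.4.
|Parcel A ∖ Parcel B| = |Parcel A| − |Parcel A∩Parcel B| = 125.5 − 12.4 = 113.10.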